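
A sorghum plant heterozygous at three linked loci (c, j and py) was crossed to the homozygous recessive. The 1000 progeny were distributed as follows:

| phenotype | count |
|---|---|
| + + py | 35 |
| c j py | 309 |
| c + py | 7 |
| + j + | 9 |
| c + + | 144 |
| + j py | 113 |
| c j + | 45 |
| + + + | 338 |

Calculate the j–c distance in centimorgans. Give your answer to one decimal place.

27.3 centimorgans

The two most frequent reciprocal classes, + + + and c j py, are the parental types, so the F1 was + + + / c j py.
The two rarest classes, + j + and c + py, are the double crossovers. Comparing them with the parentals, only the j allele has switched, so j is the middle locus and the order is py – j – c.
Crossovers in the j–c interval produce the single-crossover classes c + + and + j py (144 + 113 = 257) plus the double crossovers (16).
RF(j–c) = (257 + 16) / 1000 = 273/1000 = 0.2730 → 27.3 centimorgans.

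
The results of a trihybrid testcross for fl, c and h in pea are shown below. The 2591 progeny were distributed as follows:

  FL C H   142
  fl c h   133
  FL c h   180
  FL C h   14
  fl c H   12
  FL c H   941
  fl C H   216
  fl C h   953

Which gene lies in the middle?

fl

The two most frequent reciprocal classes, FL c H and fl C h, are the parental types, so the F1 was FL c H / fl C h.
The two rarest classes, fl c H and FL C h, are the double crossovers. Comparing them with the parentals, only the fl allele has switched, so fl is the middle locus and the order is h – fl – c.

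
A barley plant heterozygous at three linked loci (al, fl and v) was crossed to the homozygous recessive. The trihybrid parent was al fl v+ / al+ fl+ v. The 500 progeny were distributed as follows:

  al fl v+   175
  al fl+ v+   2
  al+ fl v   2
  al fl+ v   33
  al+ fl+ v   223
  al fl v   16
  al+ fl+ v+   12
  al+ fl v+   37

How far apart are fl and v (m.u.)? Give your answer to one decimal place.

6.4 m.u.

The two rarest classes, al fl+ v+ and al+ fl v, are the double crossovers. Comparing them with the parentals, only the fl allele has switched, so fl is the middle locus and the order is v – fl – al.
Crossovers in the v–fl interval produce the single-crossover classes al fl v and al+ fl+ v+ (16 + 12 = 28) plus the double crossovers (4).
RF(v–fl) = (28 + 4) / 500 = 32/500 = 0.0640 → 6.4 m.u.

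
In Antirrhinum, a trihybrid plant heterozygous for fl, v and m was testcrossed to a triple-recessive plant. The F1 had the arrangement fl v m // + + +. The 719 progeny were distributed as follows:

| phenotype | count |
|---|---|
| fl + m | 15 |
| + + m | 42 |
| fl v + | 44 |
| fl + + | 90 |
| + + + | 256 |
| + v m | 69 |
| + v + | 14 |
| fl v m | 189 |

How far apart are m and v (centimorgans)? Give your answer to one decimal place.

16.0 centimorgans

The two rarest classes, fl + m and + v +, are the double crossovers. Comparing them with the parentals, only the v allele has switched, so v is the middle locus and the order is m – v – fl.
Crossovers in the m–v interval produce the single-crossover classes fl v + and + + m (44 + 42 = 86) plus the double crossovers (29).
RF(m–v) = (86 + 29) / 719 = 115/719 = 0.1599 → 16.0 centimorgans.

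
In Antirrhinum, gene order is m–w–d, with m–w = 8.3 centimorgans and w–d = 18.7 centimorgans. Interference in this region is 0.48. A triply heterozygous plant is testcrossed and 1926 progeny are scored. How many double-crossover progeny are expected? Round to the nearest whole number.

16

Map distances give recombination frequencies of 0.083 and 0.187 for the two intervals.
With interference 0.48 (so coincidence = 0.52), expected double-crossover frequency = 0.083 × 0.187 × 0.52 = 0.00807.
Expected number = 0.00807 × 1926 = 15.54 ≈ 16.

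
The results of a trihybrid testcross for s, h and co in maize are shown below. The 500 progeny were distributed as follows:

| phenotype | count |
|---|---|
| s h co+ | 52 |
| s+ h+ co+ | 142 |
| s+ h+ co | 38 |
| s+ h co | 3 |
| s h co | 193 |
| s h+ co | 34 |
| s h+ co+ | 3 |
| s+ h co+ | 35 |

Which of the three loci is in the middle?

s

The two most frequent reciprocal classes, s h co and s+ h+ co+, are the parental types, so the F1 was s h co / s+ h+ co+.
The two rarest classes, s+ h co and s h+ co+, are the double crossovers. Comparing them with the parentals, only the s allele has switched, so s is the middle locus and the order is h – s – co.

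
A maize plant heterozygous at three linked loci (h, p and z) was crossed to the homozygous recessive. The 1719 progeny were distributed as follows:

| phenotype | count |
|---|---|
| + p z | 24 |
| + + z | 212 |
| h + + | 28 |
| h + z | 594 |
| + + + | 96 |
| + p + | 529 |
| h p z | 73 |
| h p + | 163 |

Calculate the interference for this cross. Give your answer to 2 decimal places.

0.05

The two most frequent reciprocal classes, + p + and h + z, are the parental types, so the F1 was + p + / h + z.
The two rarest classes, + p z and h + +, are the double crossovers. Comparing them with the parentals, only the z allele has switched, so z is the middle locus and the order is p – z – h.
p–z: (169 + 52)/1719 = 0.1286; z–h: (375 + 52)/1719 = 0.2484.
Expected DCO frequency = 0.1286 × 0.2484 ≈ 0.03194; observed = 52/1719 ≈ 0.03025.
Coefficient of coincidence = 0.03025/0.03194 ≈ 0.95; interference = 1 − 0.95 = 0.05.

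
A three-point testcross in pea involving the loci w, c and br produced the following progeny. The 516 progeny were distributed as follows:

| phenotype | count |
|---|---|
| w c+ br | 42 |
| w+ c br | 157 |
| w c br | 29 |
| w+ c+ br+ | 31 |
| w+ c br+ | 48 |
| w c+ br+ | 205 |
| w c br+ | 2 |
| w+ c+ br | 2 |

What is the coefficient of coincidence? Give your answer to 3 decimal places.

The two most frequent reciprocal classes, w+ c br and w c+ br+, are the parental types, so the F1 was w+ c br / w c+ br+.
The two rarest classes, w+ c+ br and w c br+, are the double crossovers. Comparing them with the parentals, only the c allele has switched, so c is the middle locus and the order is w – c – br.
w–c: (60 + 4)/516 = 0.1240; c–br: (90 + 4)/516 = 0.1822.
Expected DCO frequency = 0.1240 × 0.1822 ≈ 0.02259; observed = 4/516 ≈ 0.00775.
Coefficient of coincidence = 0.00775/0.02259 ≈ 0.343.

0.343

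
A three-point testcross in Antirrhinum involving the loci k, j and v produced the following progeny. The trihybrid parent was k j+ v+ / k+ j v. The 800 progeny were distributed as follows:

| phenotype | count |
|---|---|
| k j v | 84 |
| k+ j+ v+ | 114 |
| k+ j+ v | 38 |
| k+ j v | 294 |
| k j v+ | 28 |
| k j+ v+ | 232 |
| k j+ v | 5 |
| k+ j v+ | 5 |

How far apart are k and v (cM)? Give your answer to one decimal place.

26.0 cM

The two rarest classes, k j+ v and k+ j v+, are the double crossovers. Comparing them with the parentals, only the v allele has switched, so v is the middle locus and the order is k – v – j.
Crossovers in the k–v interval produce the single-crossover classes k+ j+ v+ and k j v (114 + 84 = 198) plus the double crossovers (10).
RF(k–v) = (198 + 10) / 800 = 208/800 = 0.2600 → 26.0 cM.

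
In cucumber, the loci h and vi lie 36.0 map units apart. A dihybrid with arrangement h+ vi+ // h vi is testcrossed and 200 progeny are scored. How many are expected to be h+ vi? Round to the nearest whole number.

A map distance of 36.0 map units corresponds to a recombination frequency of 0.360.
The F1 is h+ vi+ / h vi, so h+ vi is a recombinant gamete class with expected frequency r/2 = 0.360/2 = 0.1800.
Expected number = 0.1800 × 200 = 36.00 ≈ 36.

36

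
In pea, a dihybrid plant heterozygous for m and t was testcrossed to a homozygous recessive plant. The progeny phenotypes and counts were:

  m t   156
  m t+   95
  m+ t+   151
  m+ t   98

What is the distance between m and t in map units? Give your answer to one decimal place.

The two most frequent classes, m+ t+ (151) and m t (156), are the parental types, so the F1 was m+ t+ / m t.
The recombinant classes are m+ t and m t+: 98 + 95 = 193.
Recombination frequency = 193/500 = 0.3860 ≈ 38.6%, i.e. 38.6 map units.

38.6 map units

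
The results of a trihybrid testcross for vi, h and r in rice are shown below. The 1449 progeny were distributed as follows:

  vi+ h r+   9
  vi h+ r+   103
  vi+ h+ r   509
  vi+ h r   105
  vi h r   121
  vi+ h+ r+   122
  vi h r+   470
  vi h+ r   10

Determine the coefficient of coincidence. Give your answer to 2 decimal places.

0.46

The two most frequent reciprocal classes, vi+ h+ r and vi h r+, are the parental types, so the F1 was vi+ h+ r / vi h r+.
The two rarest classes, vi h+ r and vi+ h r+, are the double crossovers. Comparing them with the parentals, only the vi allele has switched, so vi is the middle locus and the order is h – vi – r.
h–vi: (208 + 19)/1449 = 0.1567; vi–r: (243 + 19)/1449 = 0.1808.
Expected DCO frequency = 0.1567 × 0.1808 ≈ 0.02833; observed = 19/1449 ≈ 0.01311.
Coefficient of coincidence = 0.01311/0.02833 ≈ 0.46.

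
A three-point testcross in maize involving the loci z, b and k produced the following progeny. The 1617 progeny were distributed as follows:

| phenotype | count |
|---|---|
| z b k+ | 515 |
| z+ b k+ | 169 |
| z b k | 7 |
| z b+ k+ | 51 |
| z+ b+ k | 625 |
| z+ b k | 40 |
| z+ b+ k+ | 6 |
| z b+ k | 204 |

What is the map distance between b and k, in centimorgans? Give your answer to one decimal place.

The two most frequent reciprocal classes, z b k+ and z+ b+ k, are the parental types, so the F1 was z b k+ / z+ b+ k.
The two rarest classes, z b k and z+ b+ k+, are the double crossovers. Comparing them with the parentals, only the k allele has switched, so k is the middle locus and the order is z – k – b.
Crossovers in the k–b interval produce the single-crossover classes z b+ k+ and z+ b k (51 + 40 = 91) plus the double crossovers (13).
RF(k–b) = (91 + 13) / 1617 = 104/1617 = 0.0643 → 6.4 centimorgans.

6.4 centimorgans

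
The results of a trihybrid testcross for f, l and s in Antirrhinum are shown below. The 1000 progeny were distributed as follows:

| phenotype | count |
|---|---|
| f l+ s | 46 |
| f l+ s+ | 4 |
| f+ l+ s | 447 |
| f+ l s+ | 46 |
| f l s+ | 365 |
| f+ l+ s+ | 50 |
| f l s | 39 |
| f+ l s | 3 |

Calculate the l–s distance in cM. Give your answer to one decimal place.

9.6 cM

The two most frequent reciprocal classes, f+ l+ s and f l s+, are the parental types, so the F1 was f+ l+ s / f l s+.
The two rarest classes, f+ l s and f l+ s+, are the double crossovers. Comparing them with the parentals, only the l allele has switched, so l is the middle locus and the order is s – l – f.
Crossovers in the s–l interval produce the single-crossover classes f+ l+ s+ and f l s (50 + 39 = 89) plus the double crossovers (7).
RF(s–l) = (89 + 7) / 1000 = 96/1000 = 0.0960 → 9.6 cM.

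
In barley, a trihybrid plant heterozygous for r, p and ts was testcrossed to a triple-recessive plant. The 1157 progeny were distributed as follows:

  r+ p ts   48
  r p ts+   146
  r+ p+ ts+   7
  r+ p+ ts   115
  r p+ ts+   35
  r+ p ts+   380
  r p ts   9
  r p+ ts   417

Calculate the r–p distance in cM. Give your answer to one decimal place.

The two most frequent reciprocal classes, r+ p ts+ and r p+ ts, are the parental types, so the F1 was r+ p ts+ / r p+ ts.
The two rarest classes, r+ p+ ts+ and r p ts, are the double crossovers. Comparing them with the parentals, only the p allele has switched, so p is the middle locus and the order is ts – p – r.
Crossovers in the p–r interval produce the single-crossover classes r p ts+ and r+ p+ ts (146 + 115 = 261) plus the double crossovers (16).
RF(p–r) = (261 + 16) / 1157 = 277/1157 = 0.2394 → 23.9 cM.

23.9 cM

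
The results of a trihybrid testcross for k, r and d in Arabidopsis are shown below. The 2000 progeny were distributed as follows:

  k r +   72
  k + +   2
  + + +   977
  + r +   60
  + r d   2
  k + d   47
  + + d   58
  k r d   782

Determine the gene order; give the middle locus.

k

The two most frequent reciprocal classes, k r d and + + +, are the parental types, so the F1 was k r d / + + +.
The two rarest classes, + r d and k + +, are the double crossovers. Comparing them with the parentals, only the k allele has switched, so k is the middle locus and the order is r – k – d.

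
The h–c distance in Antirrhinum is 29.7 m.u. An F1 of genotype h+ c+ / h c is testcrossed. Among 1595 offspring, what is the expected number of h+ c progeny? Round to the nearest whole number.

237

A map distance of 29.7 m.u. corresponds to a recombination frequency of 0.297.
The F1 is h+ c+ / h c, so h+ c is a recombinant gamete class with expected frequency r/2 = 0.297/2 = 0.1485.
Expected number = 0.1485 × 1595 = 236.86 ≈ 237.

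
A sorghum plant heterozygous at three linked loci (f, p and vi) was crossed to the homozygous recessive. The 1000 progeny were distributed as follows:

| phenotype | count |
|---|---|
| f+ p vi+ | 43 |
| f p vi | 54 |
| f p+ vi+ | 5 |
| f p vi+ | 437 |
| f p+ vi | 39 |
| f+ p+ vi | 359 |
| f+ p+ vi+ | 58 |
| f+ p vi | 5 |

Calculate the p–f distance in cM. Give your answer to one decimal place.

9.2 cM

The two most frequent reciprocal classes, f p vi+ and f+ p+ vi, are the parental types, so the F1 was f p vi+ / f+ p+ vi.
The two rarest classes, f p+ vi+ and f+ p vi, are the double crossovers. Comparing them with the parentals, only the p allele has switched, so p is the middle locus and the order is vi – p – f.
Crossovers in the p–f interval produce the single-crossover classes f+ p vi+ and f p+ vi (43 + 39 = 82) plus the double crossovers (10).
RF(p–f) = (82 + 10) / 1000 = 92/1000 = 0.0920 → 9.2 cM.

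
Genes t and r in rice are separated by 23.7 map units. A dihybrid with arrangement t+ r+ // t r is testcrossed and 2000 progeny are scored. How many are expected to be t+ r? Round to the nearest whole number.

237

A map distance of 23.7 map units corresponds to a recombination frequency of 0.237.
The F1 is t+ r+ / t r, so t+ r is a recombinant gamete class with expected frequency r/2 = 0.237/2 = 0.1185.
Expected number = 0.1185 × 2000 = 237.00 ≈ 237.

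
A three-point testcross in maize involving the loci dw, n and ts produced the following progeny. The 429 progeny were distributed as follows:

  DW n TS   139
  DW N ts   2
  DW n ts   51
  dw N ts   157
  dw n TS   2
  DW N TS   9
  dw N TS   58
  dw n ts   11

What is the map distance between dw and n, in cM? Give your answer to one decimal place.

5.6 cM

The two most frequent reciprocal classes, dw N ts and DW n TS, are the parental types, so the F1 was dw N ts / DW n TS.
The two rarest classes, DW N ts and dw n TS, are the double crossovers. Comparing them with the parentals, only the dw allele has switched, so dw is the middle locus and the order is n – dw – ts.
Crossovers in the n–dw interval produce the single-crossover classes dw n ts and DW N TS (11 + 9 = 20) plus the double crossovers (4).
RF(n–dw) = (20 + 4) / 429 = 24/429 = 0.0559 → 5.6 cM.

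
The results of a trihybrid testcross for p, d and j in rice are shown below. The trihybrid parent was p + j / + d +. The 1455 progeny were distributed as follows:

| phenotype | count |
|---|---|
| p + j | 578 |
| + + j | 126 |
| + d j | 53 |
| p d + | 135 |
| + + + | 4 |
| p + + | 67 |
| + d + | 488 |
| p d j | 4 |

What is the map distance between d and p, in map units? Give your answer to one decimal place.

The two rarest classes, p d j and + + +, are the double crossovers. Comparing them with the parentals, only the d allele has switched, so d is the middle locus and the order is j – d – p.
Crossovers in the d–p interval produce the single-crossover classes + + j and p d + (126 + 135 = 261) plus the double crossovers (8).
RF(d–p) = (261 + 8) / 1455 = 269/1455 = 0.1849 → 18.5 map units.

18.5 map units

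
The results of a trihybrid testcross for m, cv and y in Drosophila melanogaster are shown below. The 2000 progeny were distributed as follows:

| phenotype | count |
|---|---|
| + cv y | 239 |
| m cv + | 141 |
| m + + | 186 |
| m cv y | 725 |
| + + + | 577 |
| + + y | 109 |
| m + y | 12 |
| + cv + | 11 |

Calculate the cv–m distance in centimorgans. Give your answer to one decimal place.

The two most frequent reciprocal classes, + + + and m cv y, are the parental types, so the F1 was + + + / m cv y.
The two rarest classes, + cv + and m + y, are the double crossovers. Comparing them with the parentals, only the cv allele has switched, so cv is the middle locus and the order is y – cv – m.
Crossovers in the cv–m interval produce the single-crossover classes m + + and + cv y (186 + 239 = 425) plus the double crossovers (23).
RF(cv–m) = (425 + 23) / 2000 = 448/2000 = 0.2240 → 22.4 centimorgans.

22.4 centimorgans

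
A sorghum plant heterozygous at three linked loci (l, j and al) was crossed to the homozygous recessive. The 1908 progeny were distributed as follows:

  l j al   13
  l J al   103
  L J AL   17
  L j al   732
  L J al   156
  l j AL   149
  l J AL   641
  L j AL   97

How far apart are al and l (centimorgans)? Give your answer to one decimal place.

12.1 centimorgans

The two most frequent reciprocal classes, L j al and l J AL, are the parental types, so the F1 was L j al / l J AL.
The two rarest classes, l j al and L J AL, are the double crossovers. Comparing them with the parentals, only the l allele has switched, so l is the middle locus and the order is j – l – al.
Crossovers in the l–al interval produce the single-crossover classes L j AL and l J al (97 + 103 = 200) plus the double crossovers (30).
RF(l–al) = (200 + 30) / 1908 = 230/1908 = 0.1205 → 12.1 centimorgans.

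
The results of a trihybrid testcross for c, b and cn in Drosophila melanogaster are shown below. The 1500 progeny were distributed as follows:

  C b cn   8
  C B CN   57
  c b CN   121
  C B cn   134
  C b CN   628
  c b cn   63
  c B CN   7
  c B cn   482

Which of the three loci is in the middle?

The two most frequent reciprocal classes, c B cn and C b CN, are the parental types, so the F1 was c B cn / C b CN.
The two rarest classes, c B CN and C b cn, are the double crossovers. Comparing them with the parentals, only the cn allele has switched, so cn is the middle locus and the order is c – cn – b.

cn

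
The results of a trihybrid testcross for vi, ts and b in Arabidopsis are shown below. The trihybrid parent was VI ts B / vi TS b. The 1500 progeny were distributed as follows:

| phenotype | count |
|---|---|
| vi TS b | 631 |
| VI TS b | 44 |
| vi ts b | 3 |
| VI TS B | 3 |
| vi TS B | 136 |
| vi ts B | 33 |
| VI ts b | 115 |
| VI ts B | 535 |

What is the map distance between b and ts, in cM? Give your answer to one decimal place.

17.1 cM

The two rarest classes, VI TS B and vi ts b, are the double crossovers. Comparing them with the parentals, only the ts allele has switched, so ts is the middle locus and the order is b – ts – vi.
Crossovers in the b–ts interval produce the single-crossover classes VI ts b and vi TS B (115 + 136 = 251) plus the double crossovers (6).
RF(b–ts) = (251 + 6) / 1500 = 257/1500 = 0.1713 → 17.1 cM.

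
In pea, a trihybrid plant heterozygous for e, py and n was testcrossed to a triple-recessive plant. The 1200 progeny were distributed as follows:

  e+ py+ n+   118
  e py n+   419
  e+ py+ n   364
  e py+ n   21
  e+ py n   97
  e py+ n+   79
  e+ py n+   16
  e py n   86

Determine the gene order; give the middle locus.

The two most frequent reciprocal classes, e py n+ and e+ py+ n, are the parental types, so the F1 was e py n+ / e+ py+ n.
The two rarest classes, e+ py n+ and e py+ n, are the double crossovers. Comparing them with the parentals, only the e allele has switched, so e is the middle locus and the order is py – e – n.

e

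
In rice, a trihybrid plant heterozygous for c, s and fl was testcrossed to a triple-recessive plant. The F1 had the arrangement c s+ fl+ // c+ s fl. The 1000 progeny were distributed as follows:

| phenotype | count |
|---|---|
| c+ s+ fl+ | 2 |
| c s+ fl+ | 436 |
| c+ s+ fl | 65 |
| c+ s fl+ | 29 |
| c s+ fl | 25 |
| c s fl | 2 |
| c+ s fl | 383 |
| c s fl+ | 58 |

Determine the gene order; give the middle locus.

The two rarest classes, c+ s+ fl+ and c s fl, are the double crossovers. Comparing them with the parentals, only the c allele has switched, so c is the middle locus and the order is s – c – fl.

c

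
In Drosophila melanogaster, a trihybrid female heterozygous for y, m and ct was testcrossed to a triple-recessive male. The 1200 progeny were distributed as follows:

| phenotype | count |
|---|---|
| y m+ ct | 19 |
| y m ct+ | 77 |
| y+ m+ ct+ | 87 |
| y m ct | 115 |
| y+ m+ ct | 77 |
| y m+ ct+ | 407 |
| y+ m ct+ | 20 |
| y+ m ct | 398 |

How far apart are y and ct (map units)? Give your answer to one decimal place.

The two most frequent reciprocal classes, y m+ ct+ and y+ m ct, are the parental types, so the F1 was y m+ ct+ / y+ m ct.
The two rarest classes, y m+ ct and y+ m ct+, are the double crossovers. Comparing them with the parentals, only the ct allele has switched, so ct is the middle locus and the order is m – ct – y.
Crossovers in the ct–y interval produce the single-crossover classes y+ m+ ct+ and y m ct (87 + 115 = 202) plus the double crossovers (39).
RF(ct–y) = (202 + 39) / 1200 = 241/1200 = 0.2008 → 20.1 map units.

20.1 map units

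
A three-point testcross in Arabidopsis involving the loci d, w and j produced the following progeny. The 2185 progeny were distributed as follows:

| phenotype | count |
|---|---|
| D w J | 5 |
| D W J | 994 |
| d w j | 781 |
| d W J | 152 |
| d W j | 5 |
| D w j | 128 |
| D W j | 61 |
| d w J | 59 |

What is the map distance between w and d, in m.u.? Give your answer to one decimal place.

13.3 m.u.

The two most frequent reciprocal classes, D W J and d w j, are the parental types, so the F1 was D W J / d w j.
The two rarest classes, D w J and d W j, are the double crossovers. Comparing them with the parentals, only the w allele has switched, so w is the middle locus and the order is d – w – j.
Crossovers in the d–w interval produce the single-crossover classes d W J and D w j (152 + 128 = 280) plus the double crossovers (10).
RF(d–w) = (280 + 10) / 2185 = 290/2185 = 0.1327 → 13.3 m.u.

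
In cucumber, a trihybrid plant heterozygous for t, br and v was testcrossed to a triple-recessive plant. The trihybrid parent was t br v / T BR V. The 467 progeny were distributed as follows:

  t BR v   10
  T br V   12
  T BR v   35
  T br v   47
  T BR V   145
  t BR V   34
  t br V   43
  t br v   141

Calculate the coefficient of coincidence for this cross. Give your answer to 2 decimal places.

1.00

The two rarest classes, t BR v and T br V, are the double crossovers. Comparing them with the parentals, only the br allele has switched, so br is the middle locus and the order is t – br – v.
t–br: (81 + 22)/467 = 0.2206; br–v: (78 + 22)/467 = 0.2141.
Expected DCO frequency = 0.2206 × 0.2141 ≈ 0.04723; observed = 22/467 ≈ 0.04711.
Coefficient of coincidence = 0.04711/0.04723 ≈ 1.00.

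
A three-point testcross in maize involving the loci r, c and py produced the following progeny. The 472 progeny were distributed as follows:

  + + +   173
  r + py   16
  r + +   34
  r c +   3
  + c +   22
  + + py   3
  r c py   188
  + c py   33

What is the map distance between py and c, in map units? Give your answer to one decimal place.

The two most frequent reciprocal classes, r c py and + + +, are the parental types, so the F1 was r c py / + + +.
The two rarest classes, r c + and + + py, are the double crossovers. Comparing them with the parentals, only the py allele has switched, so py is the middle locus and the order is c – py – r.
Crossovers in the c–py interval produce the single-crossover classes r + py and + c + (16 + 22 = 38) plus the double crossovers (6).
RF(c–py) = (38 + 6) / 472 = 44/472 = 0.0932 → 9.3 map units.

9.3 map units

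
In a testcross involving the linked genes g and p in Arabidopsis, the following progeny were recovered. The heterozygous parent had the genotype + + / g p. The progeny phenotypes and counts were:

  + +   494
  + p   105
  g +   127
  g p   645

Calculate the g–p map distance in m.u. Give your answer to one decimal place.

16.9 m.u.

The recombinant classes are + p and g +: 105 + 127 = 232.
Recombination frequency = 232/1371 = 0.1692 ≈ 16.9%, i.e. 16.9 m.u.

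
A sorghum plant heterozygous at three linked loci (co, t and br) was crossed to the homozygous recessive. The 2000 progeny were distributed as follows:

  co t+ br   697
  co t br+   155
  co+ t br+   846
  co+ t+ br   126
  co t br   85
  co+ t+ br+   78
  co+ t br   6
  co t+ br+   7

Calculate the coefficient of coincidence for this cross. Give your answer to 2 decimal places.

0.50

The two most frequent reciprocal classes, co t+ br and co+ t br+, are the parental types, so the F1 was co t+ br / co+ t br+.
The two rarest classes, co t+ br+ and co+ t br, are the double crossovers. Comparing them with the parentals, only the br allele has switched, so br is the middle locus and the order is co – br – t.
co–br: (281 + 13)/2000 = 0.1470; br–t: (163 + 13)/2000 = 0.0880.
Expected DCO frequency = 0.1470 × 0.0880 ≈ 0.01294; observed = 13/2000 ≈ 0.00650.
Coefficient of coincidence = 0.00650/0.01294 ≈ 0.50.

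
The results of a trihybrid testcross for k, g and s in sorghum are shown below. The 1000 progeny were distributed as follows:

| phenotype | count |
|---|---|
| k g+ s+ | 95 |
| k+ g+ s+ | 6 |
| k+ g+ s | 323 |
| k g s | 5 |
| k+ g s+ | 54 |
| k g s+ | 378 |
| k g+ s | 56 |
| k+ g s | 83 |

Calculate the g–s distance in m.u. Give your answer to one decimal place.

18.9 m.u.

The two most frequent reciprocal classes, k+ g+ s and k g s+, are the parental types, so the F1 was k+ g+ s / k g s+.
The two rarest classes, k+ g+ s+ and k g s, are the double crossovers. Comparing them with the parentals, only the s allele has switched, so s is the middle locus and the order is k – s – g.
Crossovers in the s–g interval produce the single-crossover classes k+ g s and k g+ s+ (83 + 95 = 178) plus the double crossovers (11).
RF(s–g) = (178 + 11) / 1000 = 189/1000 = 0.1890 → 18.9 m.u.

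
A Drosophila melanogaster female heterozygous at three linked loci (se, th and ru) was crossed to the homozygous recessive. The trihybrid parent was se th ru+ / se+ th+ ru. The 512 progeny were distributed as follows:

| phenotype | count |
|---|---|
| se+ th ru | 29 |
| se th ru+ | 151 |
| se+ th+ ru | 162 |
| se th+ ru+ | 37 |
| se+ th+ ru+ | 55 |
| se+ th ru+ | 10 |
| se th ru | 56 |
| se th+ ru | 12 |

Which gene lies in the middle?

The two rarest classes, se+ th ru+ and se th+ ru, are the double crossovers. Comparing them with the parentals, only the se allele has switched, so se is the middle locus and the order is ru – se – th.

se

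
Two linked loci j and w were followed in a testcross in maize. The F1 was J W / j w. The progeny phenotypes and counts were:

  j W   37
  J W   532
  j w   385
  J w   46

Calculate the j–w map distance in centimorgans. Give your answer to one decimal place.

8.3 centimorgans

The recombinant classes are J w and j W: 46 + 37 = 83.
Recombination frequency = 83/1000 = 0.0830 ≈ 8.3%, i.e. 8.3 centimorgans.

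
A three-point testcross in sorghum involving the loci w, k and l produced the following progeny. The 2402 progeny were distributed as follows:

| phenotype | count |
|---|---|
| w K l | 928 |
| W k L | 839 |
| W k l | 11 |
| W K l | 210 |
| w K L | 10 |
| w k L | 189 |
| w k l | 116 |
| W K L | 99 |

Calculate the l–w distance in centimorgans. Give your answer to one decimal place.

The two most frequent reciprocal classes, w K l and W k L, are the parental types, so the F1 was w K l / W k L.
The two rarest classes, w K L and W k l, are the double crossovers. Comparing them with the parentals, only the l allele has switched, so l is the middle locus and the order is k – l – w.
Crossovers in the l–w interval produce the single-crossover classes W K l and w k L (210 + 189 = 399) plus the double crossovers (21).
RF(l–w) = (399 + 21) / 2402 = 420/2402 = 0.1749 → 17.5 centimorgans.

17.5 centimorgans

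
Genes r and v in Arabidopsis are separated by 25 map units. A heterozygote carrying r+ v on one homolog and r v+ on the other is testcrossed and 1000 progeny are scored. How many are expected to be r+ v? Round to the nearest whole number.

A map distance of 25 map units corresponds to a recombination frequency of 0.250.
The F1 is r+ v / r v+, so r+ v is a parental gamete class with expected frequency (1 − r)/2 = 0.750/2 = 0.3750.
Expected number = 0.3750 × 1000 = 375.00 ≈ 375.

375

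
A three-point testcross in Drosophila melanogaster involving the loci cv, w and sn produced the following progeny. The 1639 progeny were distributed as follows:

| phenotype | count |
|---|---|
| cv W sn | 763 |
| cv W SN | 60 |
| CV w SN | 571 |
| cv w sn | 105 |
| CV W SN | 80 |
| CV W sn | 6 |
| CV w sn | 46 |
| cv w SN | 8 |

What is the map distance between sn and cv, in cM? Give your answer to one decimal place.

7.3 cM

The two most frequent reciprocal classes, CV w SN and cv W sn, are the parental types, so the F1 was CV w SN / cv W sn.
The two rarest classes, cv w SN and CV W sn, are the double crossovers. Comparing them with the parentals, only the cv allele has switched, so cv is the middle locus and the order is w – cv – sn.
Crossovers in the cv–sn interval produce the single-crossover classes CV w sn and cv W SN (46 + 60 = 106) plus the double crossovers (14).
RF(cv–sn) = (106 + 14) / 1639 = 120/1639 = 0.0732 → 7.3 cM.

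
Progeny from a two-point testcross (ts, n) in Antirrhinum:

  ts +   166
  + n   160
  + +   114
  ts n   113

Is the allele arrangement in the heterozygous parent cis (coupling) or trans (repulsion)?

The two most frequent classes are + n (160) and ts + (166); these are the parental (non-recombinant) types.
So the F1 carried + n on one chromosome and ts + on the other — the recessive alleles are on opposite chromosomes (trans / repulsion).

trans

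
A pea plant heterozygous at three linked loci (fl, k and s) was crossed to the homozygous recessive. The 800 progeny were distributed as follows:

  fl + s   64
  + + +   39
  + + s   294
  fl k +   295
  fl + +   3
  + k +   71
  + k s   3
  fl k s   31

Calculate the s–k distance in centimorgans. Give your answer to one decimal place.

9.5 centimorgans

The two most frequent reciprocal classes, fl k + and + + s, are the parental types, so the F1 was fl k + / + + s.
The two rarest classes, fl + + and + k s, are the double crossovers. Comparing them with the parentals, only the k allele has switched, so k is the middle locus and the order is s – k – fl.
Crossovers in the s–k interval produce the single-crossover classes fl k s and + + + (31 + 39 = 70) plus the double crossovers (6).
RF(s–k) = (70 + 6) / 800 = 76/800 = 0.0950 → 9.5 centimorgans.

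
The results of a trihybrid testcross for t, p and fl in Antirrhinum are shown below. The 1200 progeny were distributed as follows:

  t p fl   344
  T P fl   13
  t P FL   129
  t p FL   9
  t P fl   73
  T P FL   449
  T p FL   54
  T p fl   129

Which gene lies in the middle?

The two most frequent reciprocal classes, t p fl and T P FL, are the parental types, so the F1 was t p fl / T P FL.
The two rarest classes, t p FL and T P fl, are the double crossovers. Comparing them with the parentals, only the fl allele has switched, so fl is the middle locus and the order is t – fl – p.

fl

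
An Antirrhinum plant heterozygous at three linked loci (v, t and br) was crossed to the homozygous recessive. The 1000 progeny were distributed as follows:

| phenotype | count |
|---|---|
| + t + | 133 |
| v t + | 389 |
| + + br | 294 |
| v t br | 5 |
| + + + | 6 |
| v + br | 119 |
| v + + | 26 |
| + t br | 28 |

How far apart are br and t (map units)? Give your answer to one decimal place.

The two most frequent reciprocal classes, v t + and + + br, are the parental types, so the F1 was v t + / + + br.
The two rarest classes, v t br and + + +, are the double crossovers. Comparing them with the parentals, only the br allele has switched, so br is the middle locus and the order is v – br – t.
Crossovers in the br–t interval produce the single-crossover classes v + + and + t br (26 + 28 = 54) plus the double crossovers (11).
RF(br–t) = (54 + 11) / 1000 = 65/1000 = 0.0650 → 6.5 map units.

6.5 map units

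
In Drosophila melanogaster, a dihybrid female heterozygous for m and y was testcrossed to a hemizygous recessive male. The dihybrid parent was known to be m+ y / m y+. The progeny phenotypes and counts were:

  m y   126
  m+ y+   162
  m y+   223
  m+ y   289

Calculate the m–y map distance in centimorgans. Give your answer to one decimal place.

The recombinant classes are m+ y+ and m y: 162 + 126 = 288.
Recombination frequency = 288/800 = 0.3600 ≈ 36.0%, i.e. 36.0 centimorgans.

36.0 centimorgans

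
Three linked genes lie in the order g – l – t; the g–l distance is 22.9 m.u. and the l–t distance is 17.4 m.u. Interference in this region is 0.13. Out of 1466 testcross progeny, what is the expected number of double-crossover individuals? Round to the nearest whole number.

Map distances give recombination frequencies of 0.229 and 0.174 for the two intervals.
With interference 0.13 (so coincidence = 0.87), expected double-crossover frequency = 0.229 × 0.174 × 0.87 = 0.03467.
Expected number = 0.03467 × 1466 = 50.82 ≈ 51.

51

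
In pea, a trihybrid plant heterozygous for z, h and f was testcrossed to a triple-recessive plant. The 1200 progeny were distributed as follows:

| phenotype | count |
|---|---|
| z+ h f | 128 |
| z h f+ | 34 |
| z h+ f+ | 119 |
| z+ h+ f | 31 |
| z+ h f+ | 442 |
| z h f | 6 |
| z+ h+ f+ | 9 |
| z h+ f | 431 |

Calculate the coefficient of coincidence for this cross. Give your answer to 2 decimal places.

The two most frequent reciprocal classes, z+ h f+ and z h+ f, are the parental types, so the F1 was z+ h f+ / z h+ f.
The two rarest classes, z+ h+ f+ and z h f, are the double crossovers. Comparing them with the parentals, only the h allele has switched, so h is the middle locus and the order is z – h – f.
z–h: (65 + 15)/1200 = 0.0667; h–f: (247 + 15)/1200 = 0.2183.
Expected DCO frequency = 0.0667 × 0.2183 ≈ 0.01456; observed = 15/1200 ≈ 0.01250.
Coefficient of coincidence = 0.01250/0.01456 ≈ 0.86.

0.86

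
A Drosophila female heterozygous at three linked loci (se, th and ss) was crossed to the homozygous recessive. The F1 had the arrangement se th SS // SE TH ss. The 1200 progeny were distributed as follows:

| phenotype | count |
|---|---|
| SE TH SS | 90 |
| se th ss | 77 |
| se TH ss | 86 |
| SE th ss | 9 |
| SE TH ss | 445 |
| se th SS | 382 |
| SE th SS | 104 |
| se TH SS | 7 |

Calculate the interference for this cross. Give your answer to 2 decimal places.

The two rarest classes, se TH SS and SE th ss, are the double crossovers. Comparing them with the parentals, only the th allele has switched, so th is the middle locus and the order is se – th – ss.
se–th: (190 + 16)/1200 = 0.1717; th–ss: (167 + 16)/1200 = 0.1525.
Expected DCO frequency = 0.1717 × 0.1525 ≈ 0.02618; observed = 16/1200 ≈ 0.01333.
Coefficient of coincidence = 0.01333/0.02618 ≈ 0.51; interference = 1 − 0.51 = 0.49.

0.49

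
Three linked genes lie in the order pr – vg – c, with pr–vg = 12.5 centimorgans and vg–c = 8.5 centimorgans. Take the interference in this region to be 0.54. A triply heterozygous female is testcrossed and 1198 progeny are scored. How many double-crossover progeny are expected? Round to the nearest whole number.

6

Map distances give recombination frequencies of 0.125 and 0.085 for the two intervals.
With interference 0.54 (so coincidence = 0.46), expected double-crossover frequency = 0.125 × 0.085 × 0.46 = 0.00489.
Expected number = 0.00489 × 1198 = 5.86 ≈ 6.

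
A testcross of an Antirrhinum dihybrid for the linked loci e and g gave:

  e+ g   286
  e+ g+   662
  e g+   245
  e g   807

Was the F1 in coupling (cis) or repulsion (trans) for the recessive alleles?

The two most frequent classes are e+ g+ (662) and e g (807); these are the parental (non-recombinant) types.
So the F1 carried e+ g+ on one chromosome and e g on the other — the recessive alleles are on the same chromosome (cis / coupling).

cis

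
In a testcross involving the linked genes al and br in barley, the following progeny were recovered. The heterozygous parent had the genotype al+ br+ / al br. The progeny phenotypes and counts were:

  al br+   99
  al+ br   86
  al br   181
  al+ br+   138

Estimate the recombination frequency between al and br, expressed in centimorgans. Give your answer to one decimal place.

36.7 centimorgans

The recombinant classes are al+ br and al br+: 86 + 99 = 185.
Recombination frequency = 185/504 = 0.3671 ≈ 36.7%, i.e. 36.7 centimorgans.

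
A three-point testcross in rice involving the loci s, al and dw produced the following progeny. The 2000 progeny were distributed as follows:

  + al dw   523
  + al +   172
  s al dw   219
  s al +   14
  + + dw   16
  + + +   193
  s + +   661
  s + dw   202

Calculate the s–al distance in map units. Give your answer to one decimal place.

22.1 map units

The two most frequent reciprocal classes, + al dw and s + +, are the parental types, so the F1 was + al dw / s + +.
The two rarest classes, + + dw and s al +, are the double crossovers. Comparing them with the parentals, only the al allele has switched, so al is the middle locus and the order is s – al – dw.
Crossovers in the s–al interval produce the single-crossover classes s al dw and + + + (219 + 193 = 412) plus the double crossovers (30).
RF(s–al) = (412 + 30) / 2000 = 442/2000 = 0.2210 → 22.1 map units.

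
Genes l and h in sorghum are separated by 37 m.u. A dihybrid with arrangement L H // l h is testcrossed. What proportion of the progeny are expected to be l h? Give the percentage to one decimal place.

A map distance of 37 m.u. corresponds to a recombination frequency of 0.370.
The F1 is L H / l h, so l h is a parental gamete class with expected frequency (1 − r)/2 = 0.630/2 = 0.3150.
That is 0.3150 = 31.5% of the progeny.

31.5%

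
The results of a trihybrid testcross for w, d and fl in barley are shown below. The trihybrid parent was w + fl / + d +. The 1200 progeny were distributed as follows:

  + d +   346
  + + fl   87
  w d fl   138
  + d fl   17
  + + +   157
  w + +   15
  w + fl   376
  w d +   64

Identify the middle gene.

The two rarest classes, w + + and + d fl, are the double crossovers. Comparing them with the parentals, only the fl allele has switched, so fl is the middle locus and the order is d – fl – w.

fl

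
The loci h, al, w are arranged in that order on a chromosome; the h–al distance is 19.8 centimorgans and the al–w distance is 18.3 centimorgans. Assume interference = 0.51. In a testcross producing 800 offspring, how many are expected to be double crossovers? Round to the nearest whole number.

14

Map distances give recombination frequencies of 0.198 and 0.183 for the two intervals.
With interference 0.51 (so coincidence = 0.49), expected double-crossover frequency = 0.198 × 0.183 × 0.49 = 0.01775.
Expected number = 0.01775 × 800 = 14.20 ≈ 14.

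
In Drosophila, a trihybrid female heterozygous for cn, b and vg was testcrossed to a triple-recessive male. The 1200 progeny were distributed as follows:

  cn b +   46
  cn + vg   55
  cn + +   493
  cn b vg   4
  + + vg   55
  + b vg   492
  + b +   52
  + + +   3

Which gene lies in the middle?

The two most frequent reciprocal classes, cn + + and + b vg, are the parental types, so the F1 was cn + + / + b vg.
The two rarest classes, + + + and cn b vg, are the double crossovers. Comparing them with the parentals, only the cn allele has switched, so cn is the middle locus and the order is vg – cn – b.

cn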